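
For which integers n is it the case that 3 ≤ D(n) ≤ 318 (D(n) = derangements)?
Using D(n) = (n−1)[D(n−1) + D(n−2)] with D(1)=0, D(2)=1: D(3)=2; D(4)=9; D(5)=44; D(6)=265; D(7)=1,854. So valid n = 4, 5, 6.

Answer: 4, 5, 6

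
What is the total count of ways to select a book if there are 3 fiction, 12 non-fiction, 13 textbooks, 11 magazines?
39

Working:
By the addition principle: 3 + 12 + 13 + 11 = 39.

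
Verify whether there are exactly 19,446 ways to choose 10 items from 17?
False
C(17,10) = 19,448 ≠ 19446.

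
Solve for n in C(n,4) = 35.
7

Working:
C(n,4) = n(n−1)(n−2)(n−3)/4! is increasing in n, and n(n−1)(n−2)(n−3) = 4!·35 = 840 ≈ (n−1.5)^4 gives n ≈ 6.9. Check: C(5,4) = 5, C(6,4) = 15, C(7,4) = 35 ✓. So n = 7.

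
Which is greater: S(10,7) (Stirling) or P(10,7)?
P(10,7)

Reasoning: S(10,7) = 7·S(9,7) + S(9,6) = 7·462 + 2,646 = 5,880; P(10,7) = 604,800.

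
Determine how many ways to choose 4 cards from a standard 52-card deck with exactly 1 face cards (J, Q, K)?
118,560

Explanation: 12 face cards and 40 non-face cards: C(12,1) × C(40,3) = 12 × 9,880 = 118,560.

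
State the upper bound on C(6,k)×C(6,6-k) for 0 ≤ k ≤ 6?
400
C(6,k)·C(6,6-k) = C(6,k)², maximised at the centre k = 3: C(6,3)² = 400.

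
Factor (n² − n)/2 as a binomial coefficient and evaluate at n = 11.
C(n,2); C(11,2) = 55

Working:
(n² − n)/2 = n(n−1)/2 = C(n,2). At n = 11: C(11,2) = 55.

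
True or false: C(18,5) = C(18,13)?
C(18,5) = C(18,18-5) by the symmetry property; both equal 8,568.
Final answer: True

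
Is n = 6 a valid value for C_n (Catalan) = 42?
C_6 = C(12,6)/(6+1) = 924/7 = 132, which does not equal 42.
Final answer: No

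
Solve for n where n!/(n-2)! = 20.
n!/(n-2)! = n×(n-1), a product of 2 consecutive integers ≈ (n−0.5)^2. 20^(1/2) + 0.5 ≈ 5.0; check n = 5: 5×4 = 20 ✓. So n = 5.
Final answer: 5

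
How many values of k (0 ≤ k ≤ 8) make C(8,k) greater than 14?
5

Reasoning: Row 8 is unimodal and symmetric about k=8/2. C(8,1)=8 ≤ 14; C(8,2)=28 > 14; by symmetry C(8,k) > 14 for k = 2..6. That's 6 - 2 + 1 = 5 values.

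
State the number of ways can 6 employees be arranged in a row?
720

Reasoning: Arrangements of 6 distinct objects: 6! = 720.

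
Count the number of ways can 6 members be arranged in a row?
Arrangements of 6 distinct objects: 6! = 720.
Final answer: 720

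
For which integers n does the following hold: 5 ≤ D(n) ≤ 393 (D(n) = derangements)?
4, 5, 6

Solution: Using D(n) = (n−1)[D(n−1) + D(n−2)] with D(1)=0, D(2)=1: D(3)=2; D(4)=9; D(5)=44; D(6)=265; D(7)=1,854. So valid n = 4, 5, 6.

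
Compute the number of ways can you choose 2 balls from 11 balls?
55

C(11,2) = 11! / (2! × (11-2)!)
         = 11! / (2! × 9!)
         = 55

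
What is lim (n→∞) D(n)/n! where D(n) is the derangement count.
D(n)/n! → 1/e ≈ 0.3679 as n → ∞.
Final answer: 1/e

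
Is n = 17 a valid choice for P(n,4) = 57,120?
P(17,4) = 17·16·15·14 = 57,120, which equals 57,120.

Answer: Yes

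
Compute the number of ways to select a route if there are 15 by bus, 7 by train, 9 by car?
31

Solution: By the addition principle: 15 + 7 + 9 = 31.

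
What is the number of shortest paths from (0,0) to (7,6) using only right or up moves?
1,716

Choose 7 rights from 13 moves: C(13,7) = 1,716.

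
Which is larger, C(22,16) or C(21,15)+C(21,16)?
Equal

Explanation: By Pascal's identity: C(22,16) = C(21,15)+C(21,16) = 74,613. Equal.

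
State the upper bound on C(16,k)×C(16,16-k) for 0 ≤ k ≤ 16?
165,636,900

Working:
C(16,k)·C(16,16-k) = C(16,k)², maximised at the centre k = 8: C(16,8)² = 165,636,900.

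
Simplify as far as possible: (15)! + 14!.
1,394,852,659,200

Solution: (15)! + 14! = (15)·14! + 14! = (15+1)·14! = 16·14! = 1,394,852,659,200.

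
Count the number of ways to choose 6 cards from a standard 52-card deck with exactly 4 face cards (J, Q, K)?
386,100

12 face cards and 40 non-face cards: C(12,4) × C(40,2) = 495 × 780 = 386,100.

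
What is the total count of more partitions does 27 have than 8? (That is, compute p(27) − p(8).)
2,988

Reasoning: Pentagonal recurrence p(n) = p(n−1) + p(n−2) − p(n−5) − p(n−7) + …: p(27) = p(26) + p(25) − p(22) − p(20) + p(15) + p(12) − p(5) − p(1) = 2,436 + 1,958 − 1,002 − 627 + 176 + 77 − 7 − 1 = 3,010.
p(8) = p(7) + p(6) − p(3) − p(1) = 15 + 11 − 3 − 1 = 22.
Difference = 3,010 − 22 = 2,988.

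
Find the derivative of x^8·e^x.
(8x^7 + x^8)e^x

Product rule: d/dx[x^8]·e^x + x^8·d/dx[e^x] = 8x^{7}e^x + x^8e^x.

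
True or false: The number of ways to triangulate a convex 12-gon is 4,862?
False
Triangulations of a convex 12-gon are counted by the Catalan number C_10: C_10 = C(20,10)/(10+1) = 184,756/11 = 16,796.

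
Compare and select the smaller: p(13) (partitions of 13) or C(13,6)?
Pentagonal recurrence p(n) = p(n−1) + p(n−2) − p(n−5) − p(n−7) + …: p(13) = p(12) + p(11) − p(8) − p(6) + p(1) = 77 + 56 − 22 − 11 + 1 = 101; C(13,6) = 1,716.

Answer: p(13)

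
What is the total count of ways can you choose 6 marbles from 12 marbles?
924

Solution: C(12,6) = 12! / (6! × (12-6)!)
         = 12! / (6! × 6!)
         = 924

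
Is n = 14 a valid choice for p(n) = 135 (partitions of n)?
Yes
Pentagonal recurrence p(n) = p(n−1) + p(n−2) − p(n−5) − p(n−7) + …: p(14) = p(13) + p(12) − p(9) − p(7) + p(2) = 101 + 77 − 30 − 15 + 2 = 135, which equals 135.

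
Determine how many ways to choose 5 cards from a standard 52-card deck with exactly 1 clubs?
1,069,263
13 clubs and 39 non-clubs: C(13,1) × C(39,4) = 13 × 82251 = 1,069,263.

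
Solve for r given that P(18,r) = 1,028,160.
5
P(18,r) = 18·17·…·(18−r+1), a product of r factors. Multiplying down from 18: 18 = 18; 18·17 = 306; 18·17·16 = 4,896; 18·17·16·15 = 73,440; 18·17·16·15·14 = 1,028,160 ✓ (5 factors). So r = 5.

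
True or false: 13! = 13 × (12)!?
By definition n! = n × (n-1)!, so 13! = 13 × 12!.
Final answer: True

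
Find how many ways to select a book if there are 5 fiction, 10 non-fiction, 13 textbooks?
28
By the addition principle: 5 + 10 + 13 = 28.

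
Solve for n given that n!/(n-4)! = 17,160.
13

Solution: n!/(n-4)! = n×(n-1)×(n-2)×(n-3), a product of 4 consecutive integers ≈ (n−1.5)^4. 17,160^(1/4) + 1.5 ≈ 12.9; check n = 13: 13×12×11×10 = 17,160 ✓. So n = 13.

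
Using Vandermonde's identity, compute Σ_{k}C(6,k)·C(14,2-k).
190

Working:
= C(6+14,2) = C(20,2) = 190.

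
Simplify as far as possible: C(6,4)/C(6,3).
3/4

Explanation: C(n,k+1)/C(n,k) = (n−k)/(k+1). Here (6−3)/(3+1) = 3/4 = 3/4.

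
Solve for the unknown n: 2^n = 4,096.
12
4,096 = 1,024 × 4 = 2^10 × 2^2 = 2^12, so n = 12.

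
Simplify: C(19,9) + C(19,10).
184,756

Reasoning: By Pascal's identity: C(20,10) = 184,756.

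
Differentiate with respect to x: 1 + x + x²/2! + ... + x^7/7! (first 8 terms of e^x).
1 + x + x²/2! + ... + x^6/6!

Solution: Differentiating term by term gives the first 7 terms of e^x.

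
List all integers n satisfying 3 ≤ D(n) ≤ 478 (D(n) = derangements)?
Using D(n) = (n−1)[D(n−1) + D(n−2)] with D(1)=0, D(2)=1: D(3)=2; D(4)=9; D(5)=44; D(6)=265; D(7)=1,854. So valid n = 4, 5, 6.

Answer: 4, 5, 6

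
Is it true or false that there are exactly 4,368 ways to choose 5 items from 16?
True

C(16,5) = 4,368.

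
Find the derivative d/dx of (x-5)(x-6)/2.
d/dx[(x-5)(x-6)] = (x-6) + (x-5) = 2x - 11. Dividing by 2 gives (2x - 11)/2.

Answer: (2x - 11)/2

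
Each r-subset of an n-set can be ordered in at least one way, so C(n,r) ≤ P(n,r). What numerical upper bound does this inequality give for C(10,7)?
604,800

P(10,7) = 10·9·8·7·6·5·4 = 604,800, so C(10,7) ≤ 604,800. (The bound is loose by a factor of 7! = 5,040: C(10,7) = 604,800/5,040 = 120.)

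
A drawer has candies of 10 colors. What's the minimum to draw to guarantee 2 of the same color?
11

Reasoning: Worst case: 1 of each = 10. One more: 11.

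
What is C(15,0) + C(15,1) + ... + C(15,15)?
32,768

Explanation: Sum of binomial coefficients = 2^15 = 32,768.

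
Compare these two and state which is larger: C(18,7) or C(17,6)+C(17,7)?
Equal

By Pascal's identity: C(18,7) = C(17,6)+C(17,7) = 31,824. Equal.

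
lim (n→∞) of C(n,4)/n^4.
1/24

Working:
C(n,4) ≈ n^4/4! for large n. Limit = 1/4! = 1/24.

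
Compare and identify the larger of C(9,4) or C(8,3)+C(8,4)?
Equal

Solution: By Pascal's identity: C(9,4) = C(8,3)+C(8,4) = 126. Equal.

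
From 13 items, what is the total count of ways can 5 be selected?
1,287
C(13,5) = 13! / (5! × (13-5)!)
         = 13! / (5! × 8!)
         = 1,287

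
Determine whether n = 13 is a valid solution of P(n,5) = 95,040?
No

Solution: P(13,5) = 13·12·11·10·9 = 154,440, which does not equal 95,040.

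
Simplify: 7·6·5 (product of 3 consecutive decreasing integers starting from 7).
This is P(7,3) = 7!/(4)! = 210.
Final answer: 210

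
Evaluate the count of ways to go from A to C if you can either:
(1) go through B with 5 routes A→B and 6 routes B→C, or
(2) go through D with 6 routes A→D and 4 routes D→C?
Route via B: 5×6=30. Route via D: 6×4=24. Total: 54.
Final answer: 54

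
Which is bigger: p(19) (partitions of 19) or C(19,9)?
C(19,9)

Explanation: Pentagonal recurrence p(n) = p(n−1) + p(n−2) − p(n−5) − p(n−7) + …: p(19) = p(18) + p(17) − p(14) − p(12) + p(7) + p(4) = 385 + 297 − 135 − 77 + 15 + 5 = 490; C(19,9) = 92,378.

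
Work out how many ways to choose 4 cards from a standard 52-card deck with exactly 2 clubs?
13 clubs and 39 non-clubs: C(13,2) × C(39,2) = 78 × 741 = 57,798.
Final answer: 57,798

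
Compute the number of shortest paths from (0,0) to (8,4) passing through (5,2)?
210

Reasoning: To (5,2): C(7,5)=21. From there: C(5,3)=10. Total: 210.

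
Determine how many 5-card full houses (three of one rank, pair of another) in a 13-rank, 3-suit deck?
468
Triple rank: 13. Triple suits: C(3,3)=1. Pair rank: 12. Pair suits: C(3,2)=3. Total: 468.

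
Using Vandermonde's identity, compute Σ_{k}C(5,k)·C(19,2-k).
276
= C(5+19,2) = C(24,2) = 276.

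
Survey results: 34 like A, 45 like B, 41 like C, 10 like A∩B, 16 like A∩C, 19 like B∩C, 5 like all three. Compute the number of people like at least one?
|A∪B∪C| = 34+45+41-10-16-19+5 = 80.
Final answer: 80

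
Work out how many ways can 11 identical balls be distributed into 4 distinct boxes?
364

Reasoning: C(11+4-1, 4-1) = C(14, 3) = 364.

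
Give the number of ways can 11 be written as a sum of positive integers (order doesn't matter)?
56

Explanation: Pentagonal recurrence p(n) = p(n−1) + p(n−2) − p(n−5) − p(n−7) + …: p(11) = p(10) + p(9) − p(6) − p(4) = 42 + 30 − 11 − 5 = 56.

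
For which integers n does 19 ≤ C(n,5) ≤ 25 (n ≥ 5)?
7

Reasoning: C(6,5)=6; C(7,5)=21; C(8,5)=56. So valid n = 7.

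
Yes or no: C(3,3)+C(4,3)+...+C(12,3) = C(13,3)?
No

Hockey stick identity gives Σ = C(13,4) = 715; RHS C(13,3) = 286.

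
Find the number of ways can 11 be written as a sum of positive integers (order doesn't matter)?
Pentagonal recurrence p(n) = p(n−1) + p(n−2) − p(n−5) − p(n−7) + …: p(11) = p(10) + p(9) − p(6) − p(4) = 42 + 30 − 11 − 5 = 56.

Answer: 56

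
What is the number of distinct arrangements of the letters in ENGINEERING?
Word has 11 letters (E=3, N=3, G=2, I=2, R=1). Arrangements: 11!/Π(k!) = 277,200.
Final answer: 277,200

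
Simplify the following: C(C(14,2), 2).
4,095

Reasoning: C(14,2) = 91, then C(91, 2) = 4,095.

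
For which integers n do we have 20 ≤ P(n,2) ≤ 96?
5, 6, 7, 8, 9, 10

Working:
P(4,2)=12; P(5,2)=20; P(6,2)=30; P(7,2)=42; P(8,2)=56; P(9,2)=72; P(10,2)=90; P(11,2)=110. So valid n = 5, 6, 7, 8, 9, 10.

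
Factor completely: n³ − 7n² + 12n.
n(n − 3)(n − 4)

Explanation: n³ − 7n² + 12n = n(n² − 7n + 12) = n(n − 3)(n − 4).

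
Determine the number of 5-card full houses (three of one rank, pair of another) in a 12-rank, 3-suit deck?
396

Explanation: Triple rank: 12. Triple suits: C(3,3)=1. Pair rank: 11. Pair suits: C(3,2)=3. Total: 396.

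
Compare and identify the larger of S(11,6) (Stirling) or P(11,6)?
P(11,6)
S(11,6) = 6·S(10,6) + S(10,5) = 6·22,827 + 42,525 = 179,487; P(11,6) = 332,640.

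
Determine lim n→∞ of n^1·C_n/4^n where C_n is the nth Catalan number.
0

Working:
C_n ~ 4^n/(n^(3/2)√π), so n^1·C_n/4^n ~ n^(1 − 3/2)/√π → 0.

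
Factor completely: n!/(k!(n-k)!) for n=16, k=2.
C(16,2) = 120

Reasoning: This is the binomial coefficient C(16,2) = 120.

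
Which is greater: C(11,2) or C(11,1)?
C(11,2)

Working:
C(11,2)=55, C(11,1)=11.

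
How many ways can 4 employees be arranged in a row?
24

Solution: Arrangements of 4 distinct objects: 4! = 24.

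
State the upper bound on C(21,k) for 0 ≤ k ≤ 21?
352,716

Solution: Maximum at k = 10 or k = 11: C(21,10) = 352,716.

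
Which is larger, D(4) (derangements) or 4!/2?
4!/2

Solution: D(4) = (4-1)·[D(3) + D(2)] = 3·[2 + 1] = 9; 4!/2 = 24/2 = 12.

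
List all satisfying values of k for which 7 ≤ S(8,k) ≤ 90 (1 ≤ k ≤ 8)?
7

Explanation: S(8,1)=1; S(8,2)=127; S(8,3)=966; S(8,4)=1,701; S(8,5)=1,050; S(8,6)=266; S(8,7)=28; S(8,8)=1. So valid k = 7.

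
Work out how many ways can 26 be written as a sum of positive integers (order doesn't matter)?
2,436

Pentagonal recurrence p(n) = p(n−1) + p(n−2) − p(n−5) − p(n−7) + …: p(26) = p(25) + p(24) − p(21) − p(19) + p(14) + p(11) − p(4) − p(0) = 1,958 + 1,575 − 792 − 490 + 135 + 56 − 5 − 1 = 2,436.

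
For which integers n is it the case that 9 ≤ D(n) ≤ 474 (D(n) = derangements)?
4, 5, 6

Reasoning: Using D(n) = (n−1)[D(n−1) + D(n−2)] with D(1)=0, D(2)=1: D(3)=2; D(4)=9; D(5)=44; D(6)=265; D(7)=1,854. So valid n = 4, 5, 6.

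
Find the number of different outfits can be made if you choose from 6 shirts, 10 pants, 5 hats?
By the multiplication principle: 6 × 10 × 5 = 300.

Answer: 300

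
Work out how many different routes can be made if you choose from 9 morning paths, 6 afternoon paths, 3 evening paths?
162

By the multiplication principle: 9 × 6 × 3 = 162.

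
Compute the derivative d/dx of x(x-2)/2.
d/dx[(x-0)(x-2)] = (x-2) + (x-0) = 2x - 2. Dividing by 2 gives (2x - 2)/2.

Answer: (2x - 2)/2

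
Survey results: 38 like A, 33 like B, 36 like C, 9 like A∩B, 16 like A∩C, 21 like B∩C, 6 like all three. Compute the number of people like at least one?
|A∪B∪C| = 38+33+36-9-16-21+6 = 67.

Answer: 67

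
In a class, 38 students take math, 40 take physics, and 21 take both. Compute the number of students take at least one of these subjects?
|A∪B| = |A|+|B|-|A∩B| = 38+40-21 = 57.

Answer: 57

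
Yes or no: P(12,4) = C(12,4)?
No
P(12,4) = 11,880 but C(12,4) = 495; they differ by a factor of 4! = 24, so the statement does not hold.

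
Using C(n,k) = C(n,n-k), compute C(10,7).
120
C(10,7) = C(10,3) = 120.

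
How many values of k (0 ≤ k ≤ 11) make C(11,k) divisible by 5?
6

Explanation: Checking C(11,k) mod 5 for k = 0..11: divisible at k = 2, 3, 4, 7, 8, 9. That's 6 values.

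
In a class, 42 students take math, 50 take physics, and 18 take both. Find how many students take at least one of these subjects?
74
|A∪B| = |A|+|B|-|A∩B| = 42+50-18 = 74.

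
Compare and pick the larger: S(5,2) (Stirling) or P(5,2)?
P(5,2)

S(5,2) = 2·S(4,2) + S(4,1) = 2·7 + 1 = 15; P(5,2) = 20.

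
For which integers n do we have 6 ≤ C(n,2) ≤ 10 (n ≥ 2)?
4, 5

Working:
C(3,2)=3; C(4,2)=6; C(5,2)=10; C(6,2)=15. So valid n = 4, 5.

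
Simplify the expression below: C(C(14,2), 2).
C(14,2) = 91, then C(91, 2) = 4,095.
Final answer: 4,095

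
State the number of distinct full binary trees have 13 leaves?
208,012
Using the Catalan number formula: C_n = C(2n, n) / (n+1)
C_12 = C(24, 12) / (12+1)
     = 2704156 / 13
     = 208,012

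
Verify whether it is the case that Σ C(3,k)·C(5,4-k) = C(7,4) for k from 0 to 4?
False
Vandermonde's identity gives C(8,4) = 70; RHS C(7,4) = 35.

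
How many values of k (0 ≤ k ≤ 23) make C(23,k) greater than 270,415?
8

Solution: Row 23 is unimodal and symmetric about k=23/2. C(23,7)=245,157 ≤ 270,415; C(23,8)=490,314 > 270,415; by symmetry C(23,k) > 270,415 for k = 8..15. That's 15 - 8 + 1 = 8 values.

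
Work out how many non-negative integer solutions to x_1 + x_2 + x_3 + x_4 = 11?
364

Working:
C(11+4-1, 4-1) = 364.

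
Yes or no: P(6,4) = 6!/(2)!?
Permutation formula P(n,k) = n!/(n-k)!: 6!/2! = 720/2 = 360 = P(6,4). The statement holds.
Final answer: Yes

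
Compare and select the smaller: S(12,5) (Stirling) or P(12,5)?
P(12,5)

Working:
S(12,5) = 5·S(11,5) + S(11,4) = 5·246,730 + 145,750 = 1,379,400; P(12,5) = 95,040.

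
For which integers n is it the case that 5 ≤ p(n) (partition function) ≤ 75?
4, 5, 6, 7, 8, 9, 10, 11

Explanation: Tabulating p(n) via p(n) = p(n−1) + p(n−2) − p(n−5) − p(n−7) + …: p(3)=3; p(4)=5; p(5)=7; p(6)=11; p(7)=15; p(8)=22; p(9)=30; p(10)=42; p(11)=56; p(12)=77. So valid n = 4, 5, 6, 7, 8, 9, 10, 11.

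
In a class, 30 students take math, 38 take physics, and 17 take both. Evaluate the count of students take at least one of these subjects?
51
|A∪B| = |A|+|B|-|A∩B| = 30+38-17 = 51.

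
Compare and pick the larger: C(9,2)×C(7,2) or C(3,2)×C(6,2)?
C(9,2)×C(7,2)
C(9,2)×C(7,2)=756, C(3,2)×C(6,2)=45.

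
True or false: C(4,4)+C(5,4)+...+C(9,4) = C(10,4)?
False

Hockey stick identity gives Σ = C(10,5) = 252; RHS C(10,4) = 210.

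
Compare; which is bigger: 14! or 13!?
14!

Solution: 14!=87,178,291,200, 13!=6,227,020,800. 14! > 13!.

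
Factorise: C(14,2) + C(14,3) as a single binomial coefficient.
C(15,3)
By Pascal's identity: C(14,2) + C(14,3) = C(15,3) = 455.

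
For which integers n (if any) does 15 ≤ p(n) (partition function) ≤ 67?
Tabulating p(n) via p(n) = p(n−1) + p(n−2) − p(n−5) − p(n−7) + …: p(6)=11; p(7)=15; p(8)=22; p(9)=30; p(10)=42; p(11)=56; p(12)=77. So valid n = 7, 8, 9, 10, 11.

Answer: 7, 8, 9, 10, 11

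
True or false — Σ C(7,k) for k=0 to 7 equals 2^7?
True

Explanation: Binomial theorem: Σ C(7,k) = (1+1)^7 = 2^7 = 128; RHS 2^7 = 128.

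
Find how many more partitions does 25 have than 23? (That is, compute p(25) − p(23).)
703

Explanation: Pentagonal recurrence p(n) = p(n−1) + p(n−2) − p(n−5) − p(n−7) + …: p(25) = p(24) + p(23) − p(20) − p(18) + p(13) + p(10) − p(3) = 1,575 + 1,255 − 627 − 385 + 101 + 42 − 3 = 1,958.
p(23) = p(22) + p(21) − p(18) − p(16) + p(11) + p(8) − p(1) = 1,002 + 792 − 385 − 231 + 56 + 22 − 1 = 1,255.
Difference = 1,958 − 1,255 = 703.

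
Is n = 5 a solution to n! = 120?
Yes

Solution: 5! = 5·4! = 5·24 = 120, which equals 120.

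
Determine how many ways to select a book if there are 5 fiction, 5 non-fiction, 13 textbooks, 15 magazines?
By the addition principle: 5 + 5 + 13 + 15 = 38.
Final answer: 38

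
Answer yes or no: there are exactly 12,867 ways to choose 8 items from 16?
C(16,8) = 12,870 ≠ 12867.

Answer: No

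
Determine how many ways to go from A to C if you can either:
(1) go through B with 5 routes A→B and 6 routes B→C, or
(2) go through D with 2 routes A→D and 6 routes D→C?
42

Working:
Route via B: 5×6=30. Route via D: 2×6=12. Total: 42.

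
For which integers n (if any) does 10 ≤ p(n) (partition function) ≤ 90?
6, 7, 8, 9, 10, 11, 12

Explanation: Tabulating p(n) via p(n) = p(n−1) + p(n−2) − p(n−5) − p(n−7) + …: p(5)=7; p(6)=11; p(7)=15; p(8)=22; p(9)=30; p(10)=42; p(11)=56; p(12)=77; p(13)=101. So valid n = 6, 7, 8, 9, 10, 11, 12.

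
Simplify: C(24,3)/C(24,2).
C(n,k+1)/C(n,k) = (n−k)/(k+1). Here (24−2)/(2+1) = 22/3 = 22/3.
Final answer: 22/3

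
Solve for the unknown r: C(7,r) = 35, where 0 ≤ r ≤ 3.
3

Explanation: C(7,r) is increasing for 0 ≤ r ≤ 3. Stepping up (C(7,r+1) = C(7,r)·(7−r)/(r+1)): C(7,1) = 7, C(7,2) = 21, C(7,3) = 35 ✓. So r = 3.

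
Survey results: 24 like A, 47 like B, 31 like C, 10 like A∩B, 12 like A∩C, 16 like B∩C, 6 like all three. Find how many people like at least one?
|A∪B∪C| = 24+47+31-10-12-16+6 = 70.
Final answer: 70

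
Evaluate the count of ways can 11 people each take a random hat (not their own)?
Using D(n) = (n-1)[D(n-1) + D(n-2)]:
D(11) = (11-1) × [D(10) + D(9)]
      = 10 × [1334961 + 133496]
      = 10 × 1468457
      = 14,684,570
Final answer: 14,684,570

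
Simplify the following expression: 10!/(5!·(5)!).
252

This is C(10,5) = 252.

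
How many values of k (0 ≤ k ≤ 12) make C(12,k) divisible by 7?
1

Checking C(12,k) mod 7 for k = 0..12: divisible at k = 6. That's 1 values.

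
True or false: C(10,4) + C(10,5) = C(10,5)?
Pascal's identity gives C(11,5) = 462, whereas C(10,5) = 252.

Answer: False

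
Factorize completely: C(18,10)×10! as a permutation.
P(18,10)

Solution: C(18,10)×10! = [18!/(10!(8)!)]×10! = 18!/(8)! = P(18,10) = 158,789,030,400.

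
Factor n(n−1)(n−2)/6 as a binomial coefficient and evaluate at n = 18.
C(n,3); C(18,3) = 816

Solution: n(n−1)(n−2)/6 = n!/(3!(n−3)!) = C(n,3). At n = 18: C(18,3) = 816.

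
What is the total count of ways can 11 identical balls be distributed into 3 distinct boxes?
78

C(11+3-1, 3-1) = C(13, 2) = 78.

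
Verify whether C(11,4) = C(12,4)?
False

Reasoning: LHS = C(11,4) = 330; RHS = C(12,4) = 495. 330 ≠ 495, so the statement does not hold.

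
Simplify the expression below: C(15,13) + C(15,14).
120
By Pascal's identity: C(16,14) = 120.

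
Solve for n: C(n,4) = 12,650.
C(n,4) = n(n−1)(n−2)(n−3)/4! is increasing in n, and n(n−1)(n−2)(n−3) = 4!·12,650 = 303,600 ≈ (n−1.5)^4 gives n ≈ 25.0. Check: C(23,4) = 8,855, C(24,4) = 10,626, C(25,4) = 12,650 ✓. So n = 25.
Final answer: 25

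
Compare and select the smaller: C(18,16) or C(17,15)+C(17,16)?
By Pascal's identity: C(18,16) = C(17,15)+C(17,16) = 153. Equal.
Final answer: Equal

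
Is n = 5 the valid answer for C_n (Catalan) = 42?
Yes
C_5 = C(10,5)/(5+1) = 252/6 = 42, which equals 42.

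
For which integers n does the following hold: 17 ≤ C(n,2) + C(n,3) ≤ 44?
C(4,2)+C(4,3)=10; C(5,2)+C(5,3)=20; C(6,2)+C(6,3)=35; C(7,2)+C(7,3)=56. So valid n = 5, 6.

Answer: 5, 6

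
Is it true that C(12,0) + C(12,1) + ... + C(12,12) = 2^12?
Binomial theorem with x = y = 1: Σ C(12,i) = (1+1)^12 = 2^12 = 4,096. The statement holds.

Answer: True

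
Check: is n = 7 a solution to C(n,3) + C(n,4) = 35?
C(7,3) + C(7,4) = 35 + 35 = 70, which does not equal 35.
Final answer: No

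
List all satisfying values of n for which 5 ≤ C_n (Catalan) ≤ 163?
C_2=2; C_3=5; C_4=14; C_5=42; C_6=132; C_7=429. So valid n = 3, 4, 5, 6.

Answer: 3, 4, 5, 6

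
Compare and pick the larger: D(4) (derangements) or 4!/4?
D(4)
D(4) = (4-1)·[D(3) + D(2)] = 3·[2 + 1] = 9; 4!/4 = 24/4 = 6.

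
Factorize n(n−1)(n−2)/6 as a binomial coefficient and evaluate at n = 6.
C(n,3); C(6,3) = 20

Solution: n(n−1)(n−2)/6 = n!/(3!(n−3)!) = C(n,3). At n = 6: C(6,3) = 20.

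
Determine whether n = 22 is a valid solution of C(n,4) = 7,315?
Yes

Reasoning: C(22,4) = 22·21·20·19/4! = 175,560/24 = 7,315, which equals 7,315.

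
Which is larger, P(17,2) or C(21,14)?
C(21,14)

Solution: P(17,2)=272, C(21,14)=116,280.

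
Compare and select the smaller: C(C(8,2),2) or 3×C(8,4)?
3×C(8,4)

Reasoning: C(C(8,2),2)=378, 3×C(8,4)=210.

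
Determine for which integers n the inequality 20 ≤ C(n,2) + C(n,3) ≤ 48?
C(4,2)+C(4,3)=10; C(5,2)+C(5,3)=20; C(6,2)+C(6,3)=35; C(7,2)+C(7,3)=56. So valid n = 5, 6.

Answer: 5, 6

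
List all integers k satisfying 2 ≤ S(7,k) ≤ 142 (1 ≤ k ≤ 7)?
2, 5, 6

Explanation: S(7,1)=1; S(7,2)=63; S(7,3)=301; S(7,4)=350; S(7,5)=140; S(7,6)=21; S(7,7)=1. So valid k = 2, 5, 6.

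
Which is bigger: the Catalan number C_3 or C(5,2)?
C_3 = C(6,3)/(3+1) = 20/4 = 5; C(5,2) = 10.

Answer: C(5,2)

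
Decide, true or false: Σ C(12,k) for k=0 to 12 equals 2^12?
True

Solution: Binomial theorem: Σ C(12,k) = (1+1)^12 = 2^12 = 4,096; RHS 2^12 = 4,096.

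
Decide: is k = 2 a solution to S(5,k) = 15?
Yes

S(5,2) = 2·S(4,2) + S(4,1) = 2·7 + 1 = 15, which equals 15.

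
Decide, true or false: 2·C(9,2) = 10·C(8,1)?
False

Working:
Absorption identity k·C(n,k) = n·C(n-1,k-1). LHS = 2·36 = 72; RHS = 10·8 = 80.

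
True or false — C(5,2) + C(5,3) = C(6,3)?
True

Working:
Pascal's identity: LHS = 10 + 10 = 20; RHS = C(6,3) = 20. Both sides agree, so the statement holds.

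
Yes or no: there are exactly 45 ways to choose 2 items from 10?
Yes

Explanation: C(10,2) = 45.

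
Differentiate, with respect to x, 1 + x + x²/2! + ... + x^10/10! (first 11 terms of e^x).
1 + x + x²/2! + ... + x^9/9!

Reasoning: Differentiating term by term gives the first 10 terms of e^x.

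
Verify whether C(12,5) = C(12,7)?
Symmetry C(n,k) = C(n,n-k): C(12,5) = 792 and C(12,7) = 792. Both sides agree, so the statement holds.

Answer: True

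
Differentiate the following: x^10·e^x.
(10x^9 + x^10)e^x

Explanation: Product rule: d/dx[x^10]·e^x + x^10·d/dx[e^x] = 10x^{9}e^x + x^10e^x.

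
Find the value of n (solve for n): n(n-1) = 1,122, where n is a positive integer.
34
n² − n − 1,122 = 0, so n = (1 ± √(1 + 4·1,122))/2 = (1 ± √4,489)/2 = (1 ± 67)/2, i.e. n = 34 or n = -33. Taking the positive root, n = 34 (check: 34×33 = 1,122).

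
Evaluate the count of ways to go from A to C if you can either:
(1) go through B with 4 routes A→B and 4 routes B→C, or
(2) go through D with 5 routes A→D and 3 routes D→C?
31
Route via B: 4×4=16. Route via D: 5×3=15. Total: 31.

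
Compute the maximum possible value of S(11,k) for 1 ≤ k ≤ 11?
246,730

Working:
Row S(11,k) for k = 1..11 (via S(n,k) = k·S(n−1,k) + S(n−1,k−1)): 1, 1,023, 28,501, 145,750, 246,730, 179,487, 63,987, 11,880, 1,155, 55, 1. The row is unimodal; maximum at k = 5: 246,730.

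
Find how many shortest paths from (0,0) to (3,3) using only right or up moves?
20

Working:
Choose 3 rights from 6 moves: C(6,3) = 20.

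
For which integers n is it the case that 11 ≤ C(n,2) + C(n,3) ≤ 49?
C(4,2)+C(4,3)=10; C(5,2)+C(5,3)=20; C(6,2)+C(6,3)=35; C(7,2)+C(7,3)=56. So valid n = 5, 6.
Final answer: 5, 6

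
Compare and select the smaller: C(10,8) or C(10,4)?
C(10,8)

C(10,8)=45, C(10,4)=210.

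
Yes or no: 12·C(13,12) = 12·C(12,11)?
No

Absorption identity k·C(n,k) = n·C(n-1,k-1). LHS = 12·13 = 156; RHS = 12·12 = 144.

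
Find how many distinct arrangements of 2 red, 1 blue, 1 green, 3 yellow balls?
Multinomial: 7!/(2! × 1! × 1! × 3!) = 420.
Final answer: 420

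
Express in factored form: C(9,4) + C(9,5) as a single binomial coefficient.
C(10,5)

By Pascal's identity: C(9,4) + C(9,5) = C(10,5) = 252.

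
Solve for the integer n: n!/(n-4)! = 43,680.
16

Solution: n!/(n-4)! = n×(n-1)×(n-2)×(n-3), a product of 4 consecutive integers ≈ (n−1.5)^4. 43,680^(1/4) + 1.5 ≈ 16.0; check n = 16: 16×15×14×13 = 43,680 ✓. So n = 16.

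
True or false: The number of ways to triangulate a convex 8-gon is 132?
True

Explanation: Triangulations of a convex 8-gon are counted by the Catalan number C_6: C_6 = C(12,6)/(6+1) = 924/7 = 132.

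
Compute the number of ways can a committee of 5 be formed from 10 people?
252

Working:
C(10,5) = 10! / (5! × (10-5)!)
         = 10! / (5! × 5!)
         = 252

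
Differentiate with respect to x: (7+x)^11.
11(7+x)^10

Using the power rule: d/dx (7+x)^11 = 11(7+x)^{10}.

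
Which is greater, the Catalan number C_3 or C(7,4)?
C(7,4)

C_3 = C(6,3)/(3+1) = 20/4 = 5; C(7,4) = 35.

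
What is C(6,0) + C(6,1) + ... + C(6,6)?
64

Working:
Sum of binomial coefficients = 2^6 = 64.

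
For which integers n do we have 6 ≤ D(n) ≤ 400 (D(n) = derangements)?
4, 5, 6

Solution: Using D(n) = (n−1)[D(n−1) + D(n−2)] with D(1)=0, D(2)=1: D(3)=2; D(4)=9; D(5)=44; D(6)=265; D(7)=1,854. So valid n = 4, 5, 6.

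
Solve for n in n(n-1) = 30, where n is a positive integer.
6
n² − n − 30 = 0, so n = (1 ± √(1 + 4·30))/2 = (1 ± √121)/2 = (1 ± 11)/2, i.e. n = 6 or n = -5. Taking the positive root, n = 6 (check: 6×5 = 30).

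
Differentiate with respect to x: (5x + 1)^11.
Chain rule: 11(5x+1)^{10} × 5 = 55(5x+1)^{10}.
Final answer: 55(5x + 1)^10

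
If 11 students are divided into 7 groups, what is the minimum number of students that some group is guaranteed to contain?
2

Reasoning: Pigeonhole: ⌈11/7⌉ = 2.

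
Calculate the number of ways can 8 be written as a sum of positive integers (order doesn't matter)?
22

Pentagonal recurrence p(n) = p(n−1) + p(n−2) − p(n−5) − p(n−7) + …: p(8) = p(7) + p(6) − p(3) − p(1) = 15 + 11 − 3 − 1 = 22.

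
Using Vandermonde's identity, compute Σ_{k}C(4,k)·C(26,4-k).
27,405

Solution: = C(4+26,4) = C(30,4) = 27,405.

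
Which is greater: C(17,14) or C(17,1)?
C(17,14)

Solution: C(17,14)=680, C(17,1)=17.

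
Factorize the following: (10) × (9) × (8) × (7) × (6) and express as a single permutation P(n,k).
P(10,5) = 10!/(5)!

Explanation: Product of 5 consecutive descending integers starting at 10: P(10,5) = 10!/5! = 30,240.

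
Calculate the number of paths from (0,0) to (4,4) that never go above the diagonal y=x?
14

Counted by the Catalan number C_4: C_4 = C(8,4)/(4+1) = 70/5 = 14.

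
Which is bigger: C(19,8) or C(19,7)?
C(19,8)
C(19,8)=75,582, C(19,7)=50,388.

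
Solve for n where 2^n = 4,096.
4,096 = 1,024 × 4 = 2^10 × 2^2 = 2^12, so n = 12.
Final answer: 12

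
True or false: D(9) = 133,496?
Derangements of 9 elements: D(9) = (9-1)·[D(8) + D(7)] = 8·[14,833 + 1,854] = 133,496.
Final answer: True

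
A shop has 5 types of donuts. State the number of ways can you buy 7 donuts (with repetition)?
330
Stars and bars: C(7+5-1, 7) = C(11, 7) = 330.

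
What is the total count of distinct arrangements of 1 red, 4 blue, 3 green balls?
280

Solution: Multinomial: 8!/(1! × 4! × 3!) = 280.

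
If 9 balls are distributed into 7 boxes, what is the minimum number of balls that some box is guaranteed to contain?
2

Working:
Pigeonhole: ⌈9/7⌉ = 2.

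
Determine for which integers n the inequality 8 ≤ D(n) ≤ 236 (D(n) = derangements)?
4, 5
Using D(n) = (n−1)[D(n−1) + D(n−2)] with D(1)=0, D(2)=1: D(3)=2; D(4)=9; D(5)=44; D(6)=265. So valid n = 4, 5.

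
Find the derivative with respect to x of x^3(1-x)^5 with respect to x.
Product rule: 3x^{2}(1-x)^{5} + x^3·(-5)(1-x)^{4}.

Answer: 3x^2(1-x)^5 - 5x^3(1-x)^4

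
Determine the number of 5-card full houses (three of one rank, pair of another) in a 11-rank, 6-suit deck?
33,000

Solution: Triple rank: 11. Triple suits: C(6,3)=20. Pair rank: 10. Pair suits: C(6,2)=15. Total: 33,000.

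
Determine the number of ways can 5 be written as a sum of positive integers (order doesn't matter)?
7
Pentagonal recurrence p(n) = p(n−1) + p(n−2) − p(n−5) − p(n−7) + …: p(5) = p(4) + p(3) − p(0) = 5 + 3 − 1 = 7.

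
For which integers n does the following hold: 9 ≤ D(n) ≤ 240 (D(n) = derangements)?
4, 5

Reasoning: Using D(n) = (n−1)[D(n−1) + D(n−2)] with D(1)=0, D(2)=1: D(3)=2; D(4)=9; D(5)=44; D(6)=265. So valid n = 4, 5.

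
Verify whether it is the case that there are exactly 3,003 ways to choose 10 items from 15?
C(15,10) = 3,003.
Final answer: True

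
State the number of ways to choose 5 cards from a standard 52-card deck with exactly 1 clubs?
1,069,263

Reasoning: 13 clubs and 39 non-clubs: C(13,1) × C(39,4) = 13 × 82251 = 1,069,263.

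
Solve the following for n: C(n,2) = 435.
30
C(n,2) = n(n−1)/2! is increasing in n, and n(n−1) = 2!·435 = 870 ≈ (n−0.5)^2 gives n ≈ 30.0. Check: C(28,2) = 378, C(29,2) = 406, C(30,2) = 435 ✓. So n = 30.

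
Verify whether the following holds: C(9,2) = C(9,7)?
Symmetry C(n,k) = C(n,n-k): C(9,2) = 36 and C(9,7) = 36. Both sides agree, so the statement holds.

Answer: True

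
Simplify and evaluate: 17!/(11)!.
8,910,720

This equals 17×16×...×12 = 8,910,720.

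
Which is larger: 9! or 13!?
13!

Working:
9!=362,880, 13!=6,227,020,800. 13! > 9!.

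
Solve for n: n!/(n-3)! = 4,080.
17

Solution: n!/(n-3)! = n×(n-1)×(n-2), a product of 3 consecutive integers ≈ (n−1)^3. 4,080^(1/3) + 1 ≈ 17.0; check n = 17: 17×16×15 = 4,080 ✓. So n = 17.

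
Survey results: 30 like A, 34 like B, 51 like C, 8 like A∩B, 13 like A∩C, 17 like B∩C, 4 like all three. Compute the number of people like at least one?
81

|A∪B∪C| = 30+34+51-8-13-17+4 = 81.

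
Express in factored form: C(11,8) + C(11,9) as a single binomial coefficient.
By Pascal's identity: C(11,8) + C(11,9) = C(12,9) = 220.

Answer: C(12,9)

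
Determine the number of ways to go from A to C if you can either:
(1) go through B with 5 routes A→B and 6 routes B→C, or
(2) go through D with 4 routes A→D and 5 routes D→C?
50

Reasoning: Route via B: 5×6=30. Route via D: 4×5=20. Total: 50.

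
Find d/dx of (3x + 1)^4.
12(3x + 1)^3

Working:
Chain rule: 4(3x+1)^{3} × 3 = 12(3x+1)^{3}.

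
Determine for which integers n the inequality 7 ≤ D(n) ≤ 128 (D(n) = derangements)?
4, 5

Working:
Using D(n) = (n−1)[D(n−1) + D(n−2)] with D(1)=0, D(2)=1: D(3)=2; D(4)=9; D(5)=44; D(6)=265. So valid n = 4, 5.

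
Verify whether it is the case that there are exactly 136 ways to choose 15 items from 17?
True

Solution: C(17,15) = 136.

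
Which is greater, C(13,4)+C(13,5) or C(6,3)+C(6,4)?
C(13,4)+C(13,5)

Working:
First=2,002, Second=35.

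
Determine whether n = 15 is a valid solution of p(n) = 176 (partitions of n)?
Yes

Reasoning: Pentagonal recurrence p(n) = p(n−1) + p(n−2) − p(n−5) − p(n−7) + …: p(15) = p(14) + p(13) − p(10) − p(8) + p(3) + p(0) = 135 + 101 − 42 − 22 + 3 + 1 = 176, which equals 176.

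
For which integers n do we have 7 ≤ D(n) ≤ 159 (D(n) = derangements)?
Using D(n) = (n−1)[D(n−1) + D(n−2)] with D(1)=0, D(2)=1: D(3)=2; D(4)=9; D(5)=44; D(6)=265. So valid n = 4, 5.
Final answer: 4, 5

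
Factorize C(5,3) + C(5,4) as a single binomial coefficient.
C(6,4)

By Pascal's identity: C(5,3) + C(5,4) = C(6,4) = 15.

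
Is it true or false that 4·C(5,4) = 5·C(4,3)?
True

Solution: Absorption identity k·C(n,k) = n·C(n-1,k-1). LHS = 4·5 = 20; RHS = 5·4 = 20.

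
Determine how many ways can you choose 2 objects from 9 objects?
36

Reasoning: C(9,2) = 9! / (2! × (9-2)!)
         = 9! / (2! × 7!)
         = 36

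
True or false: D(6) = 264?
Derangements of 6 elements: D(6) = (6-1)·[D(5) + D(4)] = 5·[44 + 9] = 265.
Final answer: False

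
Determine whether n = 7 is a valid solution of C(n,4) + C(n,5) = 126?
No

C(7,4) + C(7,5) = 35 + 21 = 56, which does not equal 126.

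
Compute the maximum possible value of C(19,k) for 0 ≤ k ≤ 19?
92,378

Reasoning: Maximum at k = 9 or k = 10: C(19,9) = 92,378.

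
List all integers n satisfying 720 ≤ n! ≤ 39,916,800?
n! is strictly increasing; 6! = 720 and 11! = 39,916,800, so valid n = 6, 7, 8, 9, 10, 11.

Answer: 6, 7, 8, 9, 10, 11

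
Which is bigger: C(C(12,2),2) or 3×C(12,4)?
C(C(12,2),2)

Explanation: C(C(12,2),2)=2,145, 3×C(12,4)=1,485.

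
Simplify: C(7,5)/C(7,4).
3/5

Explanation: C(n,k+1)/C(n,k) = (n−k)/(k+1). Here (7−4)/(4+1) = 3/5 = 3/5.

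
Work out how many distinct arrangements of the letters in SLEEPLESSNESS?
1,081,080

Working:
Word has 13 letters (S=5, L=2, E=4, P=1, N=1). Arrangements: 13!/Π(k!) = 1,081,080.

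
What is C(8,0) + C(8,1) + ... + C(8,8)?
256

Reasoning: Sum of binomial coefficients = 2^8 = 256.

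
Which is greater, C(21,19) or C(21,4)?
C(21,4)

Explanation: C(21,19)=210, C(21,4)=5,985.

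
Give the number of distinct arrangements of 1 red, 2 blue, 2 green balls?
30

Reasoning: Multinomial: 5!/(1! × 2! × 2!) = 30.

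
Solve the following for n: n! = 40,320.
8

Reasoning: n! is strictly increasing. 6! = 720, 7! = 5,040, 8! = 40,320 ✓. So n = 8.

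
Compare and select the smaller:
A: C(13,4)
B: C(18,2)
B

Explanation: A=C(13,4)=715, B=C(18,2)=153.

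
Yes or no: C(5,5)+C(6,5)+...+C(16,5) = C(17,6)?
Hockey stick identity gives Σ = C(17,6) = 12,376; RHS C(17,6) = 12,376.

Answer: Yes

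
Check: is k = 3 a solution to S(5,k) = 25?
Yes

Explanation: S(5,3) = 3·S(4,3) + S(4,2) = 3·6 + 7 = 25, which equals 25.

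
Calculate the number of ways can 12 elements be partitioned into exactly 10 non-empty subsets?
1,705

Working:
This equals S(12,10), the Stirling number of the 2nd kind.
Using the Stirling recurrence: S(n,k) = k·S(n-1,k) + S(n-1,k-1)
S(12,10) = 10·S(11,10) + S(11,9)
         = 10·55 + 1155
         = 550 + 1155
         = 1,705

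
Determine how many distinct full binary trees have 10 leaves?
4,862
Using the Catalan number formula: C_n = C(2n, n) / (n+1)
C_9 = C(18, 9) / (9+1)
     = 48620 / 10
     = 4,862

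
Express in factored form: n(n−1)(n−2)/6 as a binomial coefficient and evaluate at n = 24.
C(n,3); C(24,3) = 2,024

Working:
n(n−1)(n−2)/6 = n!/(3!(n−3)!) = C(n,3). At n = 24: C(24,3) = 2,024.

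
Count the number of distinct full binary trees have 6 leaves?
42

Using the Catalan number formula: C_n = C(2n, n) / (n+1)
C_5 = C(10, 5) / (5+1)
     = 252 / 6
     = 42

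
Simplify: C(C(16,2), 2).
7,140

Solution: C(16,2) = 120, then C(120, 2) = 7,140.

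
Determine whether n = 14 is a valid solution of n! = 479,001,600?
14! = 14·13! = 14·6,227,020,800 = 87,178,291,200, which does not equal 479,001,600.

Answer: No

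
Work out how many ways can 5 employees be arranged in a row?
120

Working:
Arrangements of 5 distinct objects: 5! = 120.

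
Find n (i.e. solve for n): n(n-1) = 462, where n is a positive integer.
22

Solution: n² − n − 462 = 0, so n = (1 ± √(1 + 4·462))/2 = (1 ± √1,849)/2 = (1 ± 43)/2, i.e. n = 22 or n = -21. Taking the positive root, n = 22 (check: 22×21 = 462).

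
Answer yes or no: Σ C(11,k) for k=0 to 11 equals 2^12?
No

Reasoning: Binomial theorem: Σ C(11,k) = (1+1)^11 = 2^11 = 2,048; RHS 2^12 = 4,096.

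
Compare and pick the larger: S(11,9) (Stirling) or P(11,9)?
P(11,9)

S(11,9) = 9·S(10,9) + S(10,8) = 9·45 + 750 = 1,155; P(11,9) = 19,958,400.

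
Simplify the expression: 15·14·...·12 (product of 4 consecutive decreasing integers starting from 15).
32,760

This is P(15,4) = 15!/(11)! = 32,760.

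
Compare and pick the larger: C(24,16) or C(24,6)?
C(24,16)=735,471, C(24,6)=134,596.
Final answer: C(24,16)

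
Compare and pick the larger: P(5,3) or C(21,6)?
P(5,3)=60, C(21,6)=54,264.
Final answer: C(21,6)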